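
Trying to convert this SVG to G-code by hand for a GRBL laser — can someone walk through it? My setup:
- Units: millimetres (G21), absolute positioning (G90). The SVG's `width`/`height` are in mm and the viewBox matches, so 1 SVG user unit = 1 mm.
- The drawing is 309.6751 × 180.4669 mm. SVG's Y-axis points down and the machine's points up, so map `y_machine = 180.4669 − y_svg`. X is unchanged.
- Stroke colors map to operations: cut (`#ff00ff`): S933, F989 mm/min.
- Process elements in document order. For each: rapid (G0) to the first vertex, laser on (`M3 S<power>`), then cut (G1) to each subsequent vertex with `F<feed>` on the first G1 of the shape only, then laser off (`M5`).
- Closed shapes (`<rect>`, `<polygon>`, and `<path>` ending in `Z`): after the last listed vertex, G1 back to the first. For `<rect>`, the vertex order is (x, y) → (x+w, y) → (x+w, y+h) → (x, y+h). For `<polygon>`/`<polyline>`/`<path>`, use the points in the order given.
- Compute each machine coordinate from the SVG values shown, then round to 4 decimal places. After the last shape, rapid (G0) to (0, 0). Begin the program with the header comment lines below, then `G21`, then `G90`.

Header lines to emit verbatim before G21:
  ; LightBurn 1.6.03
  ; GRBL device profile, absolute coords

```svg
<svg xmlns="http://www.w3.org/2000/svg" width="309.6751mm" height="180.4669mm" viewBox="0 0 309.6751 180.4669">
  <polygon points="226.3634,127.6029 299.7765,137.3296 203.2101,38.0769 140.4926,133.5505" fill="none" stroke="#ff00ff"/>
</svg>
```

viewBox `0 0 309.6751 180.4669` with mm width/height → 1 unit = 1 mm. Flip: y_m = 180.4669 − y_svg.

**Shape 1** — `<polygon>` closed polygon, stroke `#ff00ff` → cut (S933, F989). Machine vertices: (226.3634,52.8640) → (299.7765,43.1373) → (203.2101,142.3900) → (140.4926,46.9164) → (226.3634,52.8640). Closed: final G1 returns to the first vertex.

; LightBurn 1.6.03
; GRBL device profile, absolute coords
G21
G90
G0 X226.3634 Y52.8640
M3 S933
G1 X299.7765 Y43.1373 F989
G1 X203.2101 Y142.3900
G1 X140.4926 Y46.9164
G1 X226.3634 Y52.8640
M5
G0 X0.0000 Y0.0000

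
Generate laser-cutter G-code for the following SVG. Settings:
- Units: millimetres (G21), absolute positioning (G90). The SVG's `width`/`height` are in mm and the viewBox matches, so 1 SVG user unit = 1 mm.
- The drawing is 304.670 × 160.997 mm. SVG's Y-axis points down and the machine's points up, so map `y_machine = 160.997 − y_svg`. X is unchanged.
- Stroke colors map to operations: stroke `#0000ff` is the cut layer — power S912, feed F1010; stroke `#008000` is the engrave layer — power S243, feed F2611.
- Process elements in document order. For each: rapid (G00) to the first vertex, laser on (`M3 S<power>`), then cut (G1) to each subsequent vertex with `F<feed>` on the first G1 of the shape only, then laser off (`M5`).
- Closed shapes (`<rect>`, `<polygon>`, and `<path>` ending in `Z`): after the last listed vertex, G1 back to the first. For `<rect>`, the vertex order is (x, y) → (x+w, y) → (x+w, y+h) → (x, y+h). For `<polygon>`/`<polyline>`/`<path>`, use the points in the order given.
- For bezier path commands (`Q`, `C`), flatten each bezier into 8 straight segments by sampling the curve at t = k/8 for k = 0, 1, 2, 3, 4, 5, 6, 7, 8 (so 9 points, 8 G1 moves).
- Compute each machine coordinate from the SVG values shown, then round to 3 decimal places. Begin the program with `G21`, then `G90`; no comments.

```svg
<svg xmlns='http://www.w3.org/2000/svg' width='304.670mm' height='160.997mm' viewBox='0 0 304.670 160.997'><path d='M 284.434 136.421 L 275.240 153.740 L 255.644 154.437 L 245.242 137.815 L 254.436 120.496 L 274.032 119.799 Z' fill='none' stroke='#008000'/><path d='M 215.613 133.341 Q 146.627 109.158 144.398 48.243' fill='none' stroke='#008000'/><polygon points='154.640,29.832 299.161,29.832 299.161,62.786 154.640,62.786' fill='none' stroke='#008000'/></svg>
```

G21
G90
G00 X284.434 Y24.576
M3 S243
G1 X275.240 Y7.257 F2611
G1 X255.644 Y6.560
G1 X245.242 Y23.182
G1 X254.436 Y40.501
G1 X274.032 Y41.198
G1 X284.434 Y24.576
M5
G00 X215.613 Y27.656
M3 S243
G1 X199.410 Y34.276 F2611
G1 X185.292 Y42.043
G1 X173.261 Y50.959
G1 X163.316 Y61.022
G1 X155.457 Y72.233
G1 X149.685 Y84.592
G1 X145.998 Y98.099
G1 X144.398 Y112.754
M5
G00 X154.640 Y131.165
M3 S243
G1 X299.161 Y131.165 F2611
G1 X299.161 Y98.211
G1 X154.640 Y98.211
G1 X154.640 Y131.165
M5

Since the viewBox matches the mm dimensions, user units are millimetres directly. The only transform is the Y-flip y_m = 160.997 − y_svg.

Shape 1 is a regular polygon drawn with `<path>`. Its stroke #008000 means engrave at S243, F2611. After flipping Y the toolpath is (284.434,24.576) → (275.240,7.257) → (255.644,6.560) → (245.242,23.182) → (254.436,40.501) → (274.032,41.198) → (284.434,24.576), returning to the start.

Shape 2 is a quadratic bezier drawn with `<path>`. Its stroke #008000 means engrave at S243, F2611. After flipping Y the toolpath is (215.613,27.656) → (199.410,34.276) → (185.292,42.043) → (173.261,50.959) → (163.316,61.022) → (155.457,72.233) → (149.685,84.592) → (145.998,98.099) → (144.398,112.754).

Shape 3 is a rectangle drawn with `<polygon>`. Its stroke #008000 means engrave at S243, F2611. After flipping Y the toolpath is (154.640,131.165) → (299.161,131.165) → (299.161,98.211) → (154.640,98.211) → (154.640,131.165), returning to the start.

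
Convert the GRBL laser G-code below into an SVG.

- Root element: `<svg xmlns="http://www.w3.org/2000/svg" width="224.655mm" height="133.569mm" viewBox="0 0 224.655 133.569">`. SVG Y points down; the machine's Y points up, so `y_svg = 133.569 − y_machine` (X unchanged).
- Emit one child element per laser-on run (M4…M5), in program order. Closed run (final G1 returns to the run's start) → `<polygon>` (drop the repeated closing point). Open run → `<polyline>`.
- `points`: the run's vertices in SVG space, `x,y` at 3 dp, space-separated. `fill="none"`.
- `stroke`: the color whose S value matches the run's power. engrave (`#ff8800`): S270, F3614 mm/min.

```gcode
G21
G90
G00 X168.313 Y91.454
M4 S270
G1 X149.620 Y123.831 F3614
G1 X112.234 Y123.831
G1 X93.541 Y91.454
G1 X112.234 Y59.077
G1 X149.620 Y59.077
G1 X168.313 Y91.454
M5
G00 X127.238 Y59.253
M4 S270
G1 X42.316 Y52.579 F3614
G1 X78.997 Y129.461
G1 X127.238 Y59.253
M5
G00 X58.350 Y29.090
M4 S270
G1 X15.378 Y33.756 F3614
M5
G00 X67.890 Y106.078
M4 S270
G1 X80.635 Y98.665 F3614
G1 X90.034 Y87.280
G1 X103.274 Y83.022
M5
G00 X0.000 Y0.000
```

<svg xmlns="http://www.w3.org/2000/svg" width="224.655mm" height="133.569mm" viewBox="0 0 224.655 133.569">
  <polygon points="168.313,42.115 149.620,9.738 112.234,9.738 93.541,42.115 112.234,74.492 149.620,74.492" fill="none" stroke="#ff8800"/>
  <polygon points="127.238,74.316 42.316,80.990 78.997,4.108" fill="none" stroke="#ff8800"/>
  <polyline points="58.350,104.479 15.378,99.813" fill="none" stroke="#ff8800"/>
  <polyline points="67.890,27.491 80.635,34.904 90.034,46.289 103.274,50.547" fill="none" stroke="#ff8800"/>
</svg>

Machine Y-up, SVG Y-down with viewBox height 133.569, so y_svg = 133.569 − y_machine; X carries over. Every run uses S270, so all elements get stroke `#ff8800` (engrave).

Run 1: The run returns to its start, so emit a `<polygon>` with points (Y-flipped): 168.313,42.115 149.620,9.738 112.234,9.738 93.541,42.115 112.234,74.492 149.620,74.492.

Run 2: The run returns to its start, so emit a `<polygon>` with points (Y-flipped): 127.238,74.316 42.316,80.990 78.997,4.108.

Run 3: The run is open, so emit a `<polyline>` with points (Y-flipped): 58.350,104.479 15.378,99.813.

Run 4: The run is open, so emit a `<polyline>` with points (Y-flipped): 67.890,27.491 80.635,34.904 90.034,46.289 103.274,50.547.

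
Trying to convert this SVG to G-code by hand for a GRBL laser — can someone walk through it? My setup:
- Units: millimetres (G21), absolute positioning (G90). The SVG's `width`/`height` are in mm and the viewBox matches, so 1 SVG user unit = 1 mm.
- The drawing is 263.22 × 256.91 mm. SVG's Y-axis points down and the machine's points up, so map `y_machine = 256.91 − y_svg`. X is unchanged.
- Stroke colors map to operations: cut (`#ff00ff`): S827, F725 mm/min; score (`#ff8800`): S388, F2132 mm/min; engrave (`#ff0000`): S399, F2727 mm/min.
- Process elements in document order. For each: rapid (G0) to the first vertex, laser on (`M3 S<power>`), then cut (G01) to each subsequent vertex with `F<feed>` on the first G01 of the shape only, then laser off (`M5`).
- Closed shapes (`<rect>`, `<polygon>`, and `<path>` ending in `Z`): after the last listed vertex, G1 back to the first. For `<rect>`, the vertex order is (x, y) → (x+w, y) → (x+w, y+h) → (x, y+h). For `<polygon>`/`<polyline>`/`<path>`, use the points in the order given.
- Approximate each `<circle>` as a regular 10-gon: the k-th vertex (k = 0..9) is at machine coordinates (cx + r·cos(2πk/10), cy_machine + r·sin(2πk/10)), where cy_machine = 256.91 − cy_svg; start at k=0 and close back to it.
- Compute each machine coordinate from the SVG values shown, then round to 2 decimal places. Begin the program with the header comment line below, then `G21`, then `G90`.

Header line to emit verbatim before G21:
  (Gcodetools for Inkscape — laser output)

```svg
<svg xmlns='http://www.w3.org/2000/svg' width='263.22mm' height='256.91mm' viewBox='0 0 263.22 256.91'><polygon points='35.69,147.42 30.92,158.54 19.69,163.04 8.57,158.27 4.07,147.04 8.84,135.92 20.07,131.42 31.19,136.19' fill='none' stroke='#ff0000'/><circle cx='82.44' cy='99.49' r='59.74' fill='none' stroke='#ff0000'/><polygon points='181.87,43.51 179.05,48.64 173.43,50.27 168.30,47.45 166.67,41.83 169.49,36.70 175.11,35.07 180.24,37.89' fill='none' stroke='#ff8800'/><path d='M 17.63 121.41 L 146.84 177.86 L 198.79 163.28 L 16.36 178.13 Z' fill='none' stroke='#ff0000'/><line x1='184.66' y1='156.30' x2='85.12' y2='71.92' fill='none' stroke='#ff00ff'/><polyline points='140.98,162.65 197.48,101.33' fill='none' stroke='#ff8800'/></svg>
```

Since the viewBox matches the mm dimensions, user units are millimetres directly. The only transform is the Y-flip y_m = 256.91 − y_svg.

Shape 1 is a regular polygon drawn with `<polygon>`. Its stroke #ff0000 means engrave at S399, F2727. After flipping Y the toolpath is (35.69,109.49) → (30.92,98.37) → (19.69,93.87) → (8.57,98.64) → (4.07,109.87) → (8.84,120.99) → (20.07,125.49) → (31.19,120.72) → (35.69,109.49), returning to the start.

Shape 2 is a circle drawn with `<circle>`. Its stroke #ff0000 means engrave at S399, F2727. After flipping Y the toolpath is (142.18,157.42) → (130.77,192.53) → (100.90,214.24) → (63.98,214.24) → (34.11,192.53) → (22.70,157.42) → (34.11,122.31) → (63.98,100.60) → (100.90,100.60) → (130.77,122.31) → (142.18,157.42), returning to the start.

Shape 3 is a regular polygon drawn with `<polygon>`. Its stroke #ff8800 means score at S388, F2132. After flipping Y the toolpath is (181.87,213.40) → (179.05,208.27) → (173.43,206.64) → (168.30,209.46) → (166.67,215.08) → (169.49,220.21) → (175.11,221.84) → (180.24,219.02) → (181.87,213.40), returning to the start.

Shape 4 is a closed polygon drawn with `<path>`. Its stroke #ff0000 means engrave at S399, F2727. After flipping Y the toolpath is (17.63,135.50) → (146.84,79.05) → (198.79,93.63) → (16.36,78.78) → (17.63,135.50), returning to the start.

Shape 5 is a line segment drawn with `<line>`. Its stroke #ff00ff means cut at S827, F725. After flipping Y the toolpath is (184.66,100.61) → (85.12,184.99).

Shape 6 is a line segment drawn with `<polyline>`. Its stroke #ff8800 means score at S388, F2132. After flipping Y the toolpath is (140.98,94.26) → (197.48,155.58).

(Gcodetools for Inkscape — laser output)
G21
G90
G0 X35.69 Y109.49
M3 S399
G01 X30.92 Y98.37 F2727
G01 X19.69 Y93.87
G01 X8.57 Y98.64
G01 X4.07 Y109.87
G01 X8.84 Y120.99
G01 X20.07 Y125.49
G01 X31.19 Y120.72
G01 X35.69 Y109.49
M5
G0 X142.18 Y157.42
M3 S399
G01 X130.77 Y192.53 F2727
G01 X100.90 Y214.24
G01 X63.98 Y214.24
G01 X34.11 Y192.53
G01 X22.70 Y157.42
G01 X34.11 Y122.31
G01 X63.98 Y100.60
G01 X100.90 Y100.60
G01 X130.77 Y122.31
G01 X142.18 Y157.42
M5
G0 X181.87 Y213.40
M3 S388
G01 X179.05 Y208.27 F2132
G01 X173.43 Y206.64
G01 X168.30 Y209.46
G01 X166.67 Y215.08
G01 X169.49 Y220.21
G01 X175.11 Y221.84
G01 X180.24 Y219.02
G01 X181.87 Y213.40
M5
G0 X17.63 Y135.50
M3 S399
G01 X146.84 Y79.05 F2727
G01 X198.79 Y93.63
G01 X16.36 Y78.78
G01 X17.63 Y135.50
M5
G0 X184.66 Y100.61
M3 S827
G01 X85.12 Y184.99 F725
M5
G0 X140.98 Y94.26
M3 S388
G01 X197.48 Y155.58 F2132
M5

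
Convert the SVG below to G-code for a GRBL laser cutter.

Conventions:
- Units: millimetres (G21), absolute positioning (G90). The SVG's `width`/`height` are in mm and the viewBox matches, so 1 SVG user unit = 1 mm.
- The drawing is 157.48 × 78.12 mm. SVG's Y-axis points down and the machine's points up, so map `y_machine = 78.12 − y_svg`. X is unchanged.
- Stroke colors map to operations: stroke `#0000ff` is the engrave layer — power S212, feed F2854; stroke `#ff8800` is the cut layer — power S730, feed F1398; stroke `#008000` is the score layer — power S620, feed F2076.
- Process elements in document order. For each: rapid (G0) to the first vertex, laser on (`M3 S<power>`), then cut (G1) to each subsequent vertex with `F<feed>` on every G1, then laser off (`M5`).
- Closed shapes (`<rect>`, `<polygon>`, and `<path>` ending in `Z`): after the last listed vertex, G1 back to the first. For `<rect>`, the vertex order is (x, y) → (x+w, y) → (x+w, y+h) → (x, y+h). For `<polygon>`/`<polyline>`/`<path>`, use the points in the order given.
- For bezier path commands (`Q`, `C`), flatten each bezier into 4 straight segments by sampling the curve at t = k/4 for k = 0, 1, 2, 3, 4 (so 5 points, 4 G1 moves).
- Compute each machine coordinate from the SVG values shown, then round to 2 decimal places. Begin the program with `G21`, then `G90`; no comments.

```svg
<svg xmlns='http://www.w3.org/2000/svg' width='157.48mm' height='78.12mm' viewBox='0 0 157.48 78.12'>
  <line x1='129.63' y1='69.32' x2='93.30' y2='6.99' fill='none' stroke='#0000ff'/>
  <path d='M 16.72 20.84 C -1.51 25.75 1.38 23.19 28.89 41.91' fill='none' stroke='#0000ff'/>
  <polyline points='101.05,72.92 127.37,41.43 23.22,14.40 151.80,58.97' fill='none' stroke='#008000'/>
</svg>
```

G21
G90
G0 X129.63 Y8.80
M3 S212
G1 X93.30 Y71.13 F2854
M5
G0 X16.72 Y57.28
M3 S212
G1 X7.06 Y54.55 F2854
G1 X5.65 Y51.92 F2854
G1 X12.82 Y46.71 F2854
G1 X28.89 Y36.21 F2854
M5
G0 X101.05 Y5.20
M3 S620
G1 X127.37 Y36.69 F2076
G1 X23.22 Y63.72 F2076
G1 X151.80 Y19.15 F2076
M5

Since the viewBox matches the mm dimensions, user units are millimetres directly. The only transform is the Y-flip y_m = 78.12 − y_svg.

Shape 1 is a line segment drawn with `<line>`. Its stroke #0000ff means engrave at S212, F2854. After flipping Y the toolpath is (129.63,8.80) → (93.30,71.13).

Shape 2 is a cubic bezier drawn with `<path>`. Its stroke #0000ff means engrave at S212, F2854. After flipping Y the toolpath is (16.72,57.28) → (7.06,54.55) → (5.65,51.92) → (12.82,46.71) → (28.89,36.21).

Shape 3 is a open polyline drawn with `<polyline>`. Its stroke #008000 means score at S620, F2076. After flipping Y the toolpath is (101.05,5.20) → (127.37,36.69) → (23.22,63.72) → (151.80,19.15).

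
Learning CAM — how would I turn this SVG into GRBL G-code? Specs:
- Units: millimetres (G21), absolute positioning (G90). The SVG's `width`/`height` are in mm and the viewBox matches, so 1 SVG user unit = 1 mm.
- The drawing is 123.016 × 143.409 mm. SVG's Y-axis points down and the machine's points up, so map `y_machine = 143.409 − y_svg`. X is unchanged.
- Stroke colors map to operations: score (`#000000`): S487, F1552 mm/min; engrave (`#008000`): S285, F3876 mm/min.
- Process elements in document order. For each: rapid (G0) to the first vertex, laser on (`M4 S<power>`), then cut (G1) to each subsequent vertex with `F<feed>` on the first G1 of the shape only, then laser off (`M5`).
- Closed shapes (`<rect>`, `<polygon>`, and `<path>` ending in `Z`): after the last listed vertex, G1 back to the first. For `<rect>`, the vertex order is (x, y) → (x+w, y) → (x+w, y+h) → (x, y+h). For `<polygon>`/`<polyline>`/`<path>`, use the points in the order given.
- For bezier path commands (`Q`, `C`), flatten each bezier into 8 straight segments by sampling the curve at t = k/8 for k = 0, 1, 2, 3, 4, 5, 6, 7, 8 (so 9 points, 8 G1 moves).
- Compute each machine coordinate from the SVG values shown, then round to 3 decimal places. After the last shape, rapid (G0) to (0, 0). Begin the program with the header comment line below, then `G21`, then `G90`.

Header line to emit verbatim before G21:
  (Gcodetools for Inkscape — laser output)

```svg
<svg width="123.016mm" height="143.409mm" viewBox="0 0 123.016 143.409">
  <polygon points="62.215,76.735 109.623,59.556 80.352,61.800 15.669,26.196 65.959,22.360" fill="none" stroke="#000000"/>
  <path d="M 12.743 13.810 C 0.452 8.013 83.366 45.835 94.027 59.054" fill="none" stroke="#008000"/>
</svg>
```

(Gcodetools for Inkscape — laser output)
G21
G90
G0 X62.215 Y66.674
M4 S487
G1 X109.623 Y83.853 F1552
G1 X80.352 Y81.609
G1 X15.669 Y117.213
G1 X65.959 Y121.049
G1 X62.215 Y66.674
M5
G0 X12.743 Y129.599
M4 S285
G1 X12.270 Y129.861 F3876
G1 X18.759 Y126.834
G1 X30.249 Y121.317
G1 X44.778 Y114.108
G1 X60.382 Y106.008
G1 X75.100 Y97.816
G1 X86.969 Y90.332
G1 X94.027 Y84.355
M5
G0 X0.000 Y0.000

viewBox `0 0 123.016 143.409` with mm width/height → 1 unit = 1 mm. Flip: y_m = 143.409 − y_svg.

**Shape 1** — `<polygon>` closed polygon, stroke `#000000` → score (S487, F1552). Machine vertices: (62.215,66.674) → (109.623,83.853) → (80.352,81.609) → (15.669,117.213) → (65.959,121.049) → (62.215,66.674). Closed: final G1 returns to the first vertex.

**Shape 2** — `<path>` cubic bezier, stroke `#008000` → engrave (S285, F3876). Control points (SVG): P0=(12.743,13.810), P1=(0.452,8.013), P2=(83.366,45.835), P3=(94.027,59.054); sampled at t=k/8. Machine vertices: (12.743,129.599) → (12.270,129.861) → (18.759,126.834) → (30.249,121.317) → (44.778,114.108) → (60.382,106.008) → (75.100,97.816) → (86.969,90.332) → (94.027,84.355). Open path.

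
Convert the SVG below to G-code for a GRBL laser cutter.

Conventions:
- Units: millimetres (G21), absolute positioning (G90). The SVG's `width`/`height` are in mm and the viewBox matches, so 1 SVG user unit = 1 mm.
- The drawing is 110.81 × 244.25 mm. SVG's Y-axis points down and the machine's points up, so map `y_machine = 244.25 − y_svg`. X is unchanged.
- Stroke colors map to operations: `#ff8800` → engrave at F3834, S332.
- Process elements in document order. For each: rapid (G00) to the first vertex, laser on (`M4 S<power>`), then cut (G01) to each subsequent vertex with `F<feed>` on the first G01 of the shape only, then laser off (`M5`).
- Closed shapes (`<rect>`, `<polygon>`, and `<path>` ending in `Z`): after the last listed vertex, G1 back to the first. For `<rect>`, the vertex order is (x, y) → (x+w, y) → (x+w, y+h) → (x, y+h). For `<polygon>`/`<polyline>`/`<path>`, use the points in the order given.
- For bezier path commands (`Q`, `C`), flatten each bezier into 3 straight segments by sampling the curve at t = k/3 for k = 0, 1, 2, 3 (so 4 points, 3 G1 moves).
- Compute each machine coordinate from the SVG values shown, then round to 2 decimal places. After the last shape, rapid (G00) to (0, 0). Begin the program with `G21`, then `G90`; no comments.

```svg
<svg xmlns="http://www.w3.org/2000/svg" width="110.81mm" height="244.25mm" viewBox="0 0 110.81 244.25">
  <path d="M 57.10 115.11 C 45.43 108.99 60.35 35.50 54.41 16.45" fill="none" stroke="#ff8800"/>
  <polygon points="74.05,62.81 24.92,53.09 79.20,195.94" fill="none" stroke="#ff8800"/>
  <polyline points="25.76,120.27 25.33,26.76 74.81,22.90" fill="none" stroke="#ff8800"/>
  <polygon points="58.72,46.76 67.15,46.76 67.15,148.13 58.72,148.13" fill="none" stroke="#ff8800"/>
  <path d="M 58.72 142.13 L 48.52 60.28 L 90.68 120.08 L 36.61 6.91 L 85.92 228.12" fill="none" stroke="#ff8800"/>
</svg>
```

1 u = 1 mm; y_m = 244.25 − y.

[1] `<path>` cubic bezier, #ff8800→engrave S332 F3834: (57.10,129.14) → (52.54,153.21) → (55.15,195.11) → (54.41,227.80)

[2] `<polygon>` closed polygon, #ff8800→engrave S332 F3834: (74.05,181.44) → (24.92,191.16) → (79.20,48.31) → (74.05,181.44) (closed)

[3] `<polyline>` open polyline, #ff8800→engrave S332 F3834: (25.76,123.98) → (25.33,217.49) → (74.81,221.35)

[4] `<polygon>` rectangle, #ff8800→engrave S332 F3834: (58.72,197.49) → (67.15,197.49) → (67.15,96.12) → (58.72,96.12) → (58.72,197.49) (closed)

[5] `<path>` open polyline, #ff8800→engrave S332 F3834: (58.72,102.12) → (48.52,183.97) → (90.68,124.17) → (36.61,237.34) → (85.92,16.13)

G21
G90
G00 X57.10 Y129.14
M4 S332
G01 X52.54 Y153.21 F3834
G01 X55.15 Y195.11
G01 X54.41 Y227.80
M5
G00 X74.05 Y181.44
M4 S332
G01 X24.92 Y191.16 F3834
G01 X79.20 Y48.31
G01 X74.05 Y181.44
M5
G00 X25.76 Y123.98
M4 S332
G01 X25.33 Y217.49 F3834
G01 X74.81 Y221.35
M5
G00 X58.72 Y197.49
M4 S332
G01 X67.15 Y197.49 F3834
G01 X67.15 Y96.12
G01 X58.72 Y96.12
G01 X58.72 Y197.49
M5
G00 X58.72 Y102.12
M4 S332
G01 X48.52 Y183.97 F3834
G01 X90.68 Y124.17
G01 X36.61 Y237.34
G01 X85.92 Y16.13
M5
G00 X0.00 Y0.00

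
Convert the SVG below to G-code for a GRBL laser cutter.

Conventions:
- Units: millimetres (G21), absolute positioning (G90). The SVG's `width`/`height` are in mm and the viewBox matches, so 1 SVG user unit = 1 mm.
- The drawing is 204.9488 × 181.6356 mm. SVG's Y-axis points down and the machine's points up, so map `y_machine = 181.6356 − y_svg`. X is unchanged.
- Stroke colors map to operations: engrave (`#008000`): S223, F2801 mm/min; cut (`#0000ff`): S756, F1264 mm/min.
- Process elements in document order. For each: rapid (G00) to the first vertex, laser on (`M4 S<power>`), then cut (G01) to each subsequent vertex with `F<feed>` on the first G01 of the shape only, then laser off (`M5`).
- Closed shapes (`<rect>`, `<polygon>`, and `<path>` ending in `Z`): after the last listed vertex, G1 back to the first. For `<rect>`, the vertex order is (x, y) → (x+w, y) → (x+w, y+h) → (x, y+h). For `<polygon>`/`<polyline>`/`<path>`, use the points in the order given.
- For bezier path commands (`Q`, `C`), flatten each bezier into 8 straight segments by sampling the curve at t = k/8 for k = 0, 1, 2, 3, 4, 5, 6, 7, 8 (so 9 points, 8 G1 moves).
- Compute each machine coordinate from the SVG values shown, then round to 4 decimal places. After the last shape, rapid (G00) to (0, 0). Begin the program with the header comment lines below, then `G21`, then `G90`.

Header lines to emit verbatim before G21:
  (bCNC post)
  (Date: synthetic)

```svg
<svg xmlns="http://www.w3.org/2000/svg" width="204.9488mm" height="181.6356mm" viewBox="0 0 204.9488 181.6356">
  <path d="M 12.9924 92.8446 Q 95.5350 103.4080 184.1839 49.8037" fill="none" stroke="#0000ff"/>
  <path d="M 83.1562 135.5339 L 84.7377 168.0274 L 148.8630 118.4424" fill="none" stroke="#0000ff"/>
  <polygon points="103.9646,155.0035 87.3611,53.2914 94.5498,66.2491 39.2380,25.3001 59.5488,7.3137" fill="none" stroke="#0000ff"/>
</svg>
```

(bCNC post)
(Date: synthetic)
G21
G90
G00 X12.9924 Y88.7910
M4 S756
G01 X33.7235 Y87.1528 F1264
G01 X54.6453 Y87.5198
G01 X75.7580 Y89.8920
G01 X97.0616 Y94.2695
G01 X118.5559 Y100.6523
G01 X140.2411 Y109.0402
G01 X162.1171 Y119.4334
G01 X184.1839 Y131.8319
M5
G00 X83.1562 Y46.1017
M4 S756
G01 X84.7377 Y13.6082 F1264
G01 X148.8630 Y63.1932
M5
G00 X103.9646 Y26.6321
M4 S756
G01 X87.3611 Y128.3442 F1264
G01 X94.5498 Y115.3865
G01 X39.2380 Y156.3355
G01 X59.5488 Y174.3219
G01 X103.9646 Y26.6321
M5
G00 X0.0000 Y0.0000

1 u = 1 mm; y_m = 181.6356 − y.

[1] `<path>` quadratic bezier, #0000ff→cut S756 F1264: (12.9924,88.7910) → (33.7235,87.1528) → (54.6453,87.5198) → (75.7580,89.8920) → (97.0616,94.2695) → (118.5559,100.6523) → (140.2411,109.0402) → (162.1171,119.4334) → (184.1839,131.8319)

[2] `<path>` open polyline, #0000ff→cut S756 F1264: (83.1562,46.1017) → (84.7377,13.6082) → (148.8630,63.1932)

[3] `<polygon>` closed polygon, #0000ff→cut S756 F1264: (103.9646,26.6321) → (87.3611,128.3442) → (94.5498,115.3865) → (39.2380,156.3355) → (59.5488,174.3219) → (103.9646,26.6321) (closed)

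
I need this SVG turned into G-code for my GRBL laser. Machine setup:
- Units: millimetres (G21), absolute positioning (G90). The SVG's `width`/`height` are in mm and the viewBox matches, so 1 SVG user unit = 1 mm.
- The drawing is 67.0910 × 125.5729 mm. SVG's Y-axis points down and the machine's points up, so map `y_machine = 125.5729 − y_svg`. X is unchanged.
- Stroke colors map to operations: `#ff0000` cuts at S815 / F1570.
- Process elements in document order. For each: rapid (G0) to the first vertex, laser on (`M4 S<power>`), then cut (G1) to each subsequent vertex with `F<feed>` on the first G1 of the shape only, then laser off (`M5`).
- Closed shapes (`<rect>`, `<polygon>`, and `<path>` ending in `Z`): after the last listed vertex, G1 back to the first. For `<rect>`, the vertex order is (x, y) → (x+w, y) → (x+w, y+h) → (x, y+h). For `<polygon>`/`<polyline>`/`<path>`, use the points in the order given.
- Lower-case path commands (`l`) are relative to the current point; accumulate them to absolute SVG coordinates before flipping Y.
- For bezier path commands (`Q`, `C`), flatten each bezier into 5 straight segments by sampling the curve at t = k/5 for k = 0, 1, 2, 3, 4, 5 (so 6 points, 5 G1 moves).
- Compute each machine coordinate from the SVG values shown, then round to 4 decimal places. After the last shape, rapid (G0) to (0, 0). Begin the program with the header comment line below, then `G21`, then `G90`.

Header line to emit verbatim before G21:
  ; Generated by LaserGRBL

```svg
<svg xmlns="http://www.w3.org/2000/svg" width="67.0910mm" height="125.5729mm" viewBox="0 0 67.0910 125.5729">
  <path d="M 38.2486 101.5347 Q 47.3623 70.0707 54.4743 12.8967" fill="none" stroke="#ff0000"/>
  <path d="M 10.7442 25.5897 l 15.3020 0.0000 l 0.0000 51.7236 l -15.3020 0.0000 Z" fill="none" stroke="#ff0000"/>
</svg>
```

; Generated by LaserGRBL
G21
G90
G0 X38.2486 Y24.0382
M4 S815
G1 X41.8140 Y37.6522 F1570
G1 X45.2193 Y53.3230
G1 X48.4644 Y71.0506
G1 X51.5494 Y90.8350
G1 X54.4743 Y112.6762
M5
G0 X10.7442 Y99.9832
M4 S815
G1 X26.0462 Y99.9832 F1570
G1 X26.0462 Y48.2596
G1 X10.7442 Y48.2596
G1 X10.7442 Y99.9832
M5
G0 X0.0000 Y0.0000

Since the viewBox matches the mm dimensions, user units are millimetres directly. The only transform is the Y-flip y_m = 125.5729 − y_svg.

Shape 1 is a quadratic bezier drawn with `<path>`. Its stroke #ff0000 means cut at S815, F1570. After flipping Y the toolpath is (38.2486,24.0382) → (41.8140,37.6522) → (45.2193,53.3230) → (48.4644,71.0506) → (51.5494,90.8350) → (54.4743,112.6762).

Shape 2 is a rectangle drawn with `<path>`. Its stroke #ff0000 means cut at S815, F1570. After flipping Y the toolpath is (10.7442,99.9832) → (26.0462,99.9832) → (26.0462,48.2596) → (10.7442,48.2596) → (10.7442,99.9832), returning to the start.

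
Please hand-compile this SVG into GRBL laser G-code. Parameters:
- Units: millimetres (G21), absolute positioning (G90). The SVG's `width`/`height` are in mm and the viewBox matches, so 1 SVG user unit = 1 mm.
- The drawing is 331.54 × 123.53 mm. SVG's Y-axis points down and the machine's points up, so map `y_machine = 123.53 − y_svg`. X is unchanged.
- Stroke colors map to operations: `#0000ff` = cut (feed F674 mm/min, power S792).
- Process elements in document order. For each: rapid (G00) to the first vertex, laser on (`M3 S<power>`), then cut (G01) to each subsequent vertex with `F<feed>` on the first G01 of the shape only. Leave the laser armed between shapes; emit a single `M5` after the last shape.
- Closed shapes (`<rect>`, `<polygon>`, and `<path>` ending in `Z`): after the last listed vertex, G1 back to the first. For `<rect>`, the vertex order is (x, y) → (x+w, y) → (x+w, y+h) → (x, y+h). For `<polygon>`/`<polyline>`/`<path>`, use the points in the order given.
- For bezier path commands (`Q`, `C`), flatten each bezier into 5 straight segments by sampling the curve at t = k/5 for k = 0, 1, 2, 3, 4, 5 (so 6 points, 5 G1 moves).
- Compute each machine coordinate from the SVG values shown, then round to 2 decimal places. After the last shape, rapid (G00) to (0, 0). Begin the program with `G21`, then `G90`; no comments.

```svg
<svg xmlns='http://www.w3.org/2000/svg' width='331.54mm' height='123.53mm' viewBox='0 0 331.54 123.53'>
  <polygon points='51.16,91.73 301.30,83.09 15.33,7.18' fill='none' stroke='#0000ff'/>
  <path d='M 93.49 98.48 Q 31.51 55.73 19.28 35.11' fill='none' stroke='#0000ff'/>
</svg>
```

1 u = 1 mm; y_m = 123.53 − y.

[1] `<polygon>` closed polygon, #0000ff→cut S792 F674: (51.16,31.80) → (301.30,40.44) → (15.33,116.35) → (51.16,31.80) (closed)

[2] `<path>` quadratic bezier, #0000ff→cut S792 F674: (93.49,25.05) → (70.69,41.26) → (51.87,55.71) → (37.02,68.38) → (26.16,79.29) → (19.28,88.42)

G21
G90
G00 X51.16 Y31.80
M3 S792
G01 X301.30 Y40.44 F674
G01 X15.33 Y116.35
G01 X51.16 Y31.80
G00 X93.49 Y25.05
M3 S792
G01 X70.69 Y41.26 F674
G01 X51.87 Y55.71
G01 X37.02 Y68.38
G01 X26.16 Y79.29
G01 X19.28 Y88.42
M5
G00 X0.00 Y0.00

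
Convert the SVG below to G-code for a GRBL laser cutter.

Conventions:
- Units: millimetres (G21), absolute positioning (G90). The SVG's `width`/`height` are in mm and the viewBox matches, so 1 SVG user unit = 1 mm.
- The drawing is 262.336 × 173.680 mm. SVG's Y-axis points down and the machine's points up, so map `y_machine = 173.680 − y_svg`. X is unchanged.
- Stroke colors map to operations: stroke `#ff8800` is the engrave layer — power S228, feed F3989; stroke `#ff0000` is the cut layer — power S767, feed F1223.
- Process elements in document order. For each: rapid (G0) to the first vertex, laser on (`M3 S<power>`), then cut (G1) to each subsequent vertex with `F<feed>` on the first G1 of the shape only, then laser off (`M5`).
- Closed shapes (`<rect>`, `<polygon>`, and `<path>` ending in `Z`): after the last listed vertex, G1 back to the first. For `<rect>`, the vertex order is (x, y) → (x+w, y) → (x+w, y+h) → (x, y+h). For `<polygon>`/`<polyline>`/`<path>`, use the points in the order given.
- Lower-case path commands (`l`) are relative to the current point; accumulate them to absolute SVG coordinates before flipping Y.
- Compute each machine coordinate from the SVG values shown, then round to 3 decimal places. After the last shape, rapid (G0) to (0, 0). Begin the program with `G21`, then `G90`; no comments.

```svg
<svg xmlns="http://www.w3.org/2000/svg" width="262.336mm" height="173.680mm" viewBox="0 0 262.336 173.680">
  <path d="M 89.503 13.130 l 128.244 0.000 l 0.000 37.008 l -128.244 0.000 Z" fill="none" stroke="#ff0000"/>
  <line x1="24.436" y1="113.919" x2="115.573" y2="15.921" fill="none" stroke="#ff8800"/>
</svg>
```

G21
G90
G0 X89.503 Y160.550
M3 S767
G1 X217.747 Y160.550 F1223
G1 X217.747 Y123.542
G1 X89.503 Y123.542
G1 X89.503 Y160.550
M5
G0 X24.436 Y59.761
M3 S228
G1 X115.573 Y157.759 F3989
M5
G0 X0.000 Y0.000

Since the viewBox matches the mm dimensions, user units are millimetres directly. The only transform is the Y-flip y_m = 173.680 − y_svg.

Shape 1 is a rectangle drawn with `<path>`. Its stroke #ff0000 means cut at S767, F1223. After flipping Y the toolpath is (89.503,160.550) → (217.747,160.550) → (217.747,123.542) → (89.503,123.542) → (89.503,160.550), returning to the start.

Shape 2 is a line segment drawn with `<line>`. Its stroke #ff8800 means engrave at S228, F3989. After flipping Y the toolpath is (24.436,59.761) → (115.573,157.759).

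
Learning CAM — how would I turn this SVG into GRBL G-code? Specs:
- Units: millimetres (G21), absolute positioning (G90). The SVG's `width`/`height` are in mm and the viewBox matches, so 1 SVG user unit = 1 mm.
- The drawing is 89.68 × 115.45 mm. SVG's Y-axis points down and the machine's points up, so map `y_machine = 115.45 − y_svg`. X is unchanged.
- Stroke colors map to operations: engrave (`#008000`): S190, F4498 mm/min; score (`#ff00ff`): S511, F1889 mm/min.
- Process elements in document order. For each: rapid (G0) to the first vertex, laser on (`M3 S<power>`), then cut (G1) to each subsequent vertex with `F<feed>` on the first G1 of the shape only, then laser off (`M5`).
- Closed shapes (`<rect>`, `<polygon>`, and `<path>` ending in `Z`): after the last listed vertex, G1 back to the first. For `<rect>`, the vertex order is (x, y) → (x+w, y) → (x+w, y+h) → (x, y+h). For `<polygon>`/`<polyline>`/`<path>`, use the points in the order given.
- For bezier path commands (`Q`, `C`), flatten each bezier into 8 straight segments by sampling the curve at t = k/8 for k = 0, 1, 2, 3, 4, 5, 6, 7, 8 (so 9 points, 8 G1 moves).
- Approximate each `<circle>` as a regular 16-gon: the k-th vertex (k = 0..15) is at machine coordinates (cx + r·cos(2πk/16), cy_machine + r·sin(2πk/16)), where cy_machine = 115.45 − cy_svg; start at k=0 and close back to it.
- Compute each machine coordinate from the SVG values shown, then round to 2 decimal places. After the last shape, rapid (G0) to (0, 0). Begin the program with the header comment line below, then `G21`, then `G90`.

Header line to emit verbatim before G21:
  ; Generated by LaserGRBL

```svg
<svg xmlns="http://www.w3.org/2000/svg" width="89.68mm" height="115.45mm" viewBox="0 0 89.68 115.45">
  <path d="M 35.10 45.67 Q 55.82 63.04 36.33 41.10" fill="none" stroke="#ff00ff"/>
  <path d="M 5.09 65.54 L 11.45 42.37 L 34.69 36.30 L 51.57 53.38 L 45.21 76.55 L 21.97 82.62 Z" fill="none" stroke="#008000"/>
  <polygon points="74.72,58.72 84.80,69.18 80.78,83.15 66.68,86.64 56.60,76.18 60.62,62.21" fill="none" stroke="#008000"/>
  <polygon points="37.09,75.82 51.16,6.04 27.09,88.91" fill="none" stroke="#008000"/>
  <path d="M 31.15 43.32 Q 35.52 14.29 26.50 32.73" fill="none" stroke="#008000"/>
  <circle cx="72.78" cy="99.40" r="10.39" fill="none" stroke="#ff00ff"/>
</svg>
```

1 u = 1 mm; y_m = 115.45 − y.

[1] `<path>` quadratic bezier, #ff00ff→score S511 F1889: (35.10,69.78) → (39.65,66.05) → (42.95,63.55) → (44.99,62.28) → (45.77,62.24) → (45.29,63.42) → (43.56,65.84) → (40.57,69.48) → (36.33,74.35)

[2] `<path>` regular polygon, #008000→engrave S190 F4498: (5.09,49.91) → (11.45,73.08) → (34.69,79.15) → (51.57,62.07) → (45.21,38.90) → (21.97,32.83) → (5.09,49.91) (closed)

[3] `<polygon>` regular polygon, #008000→engrave S190 F4498: (74.72,56.73) → (84.80,46.27) → (80.78,32.30) → (66.68,28.81) → (56.60,39.27) → (60.62,53.24) → (74.72,56.73) (closed)

[4] `<polygon>` closed polygon, #008000→engrave S190 F4498: (37.09,39.63) → (51.16,109.41) → (27.09,26.54) → (37.09,39.63) (closed)

[5] `<path>` quadratic bezier, #008000→engrave S190 F4498: (31.15,72.13) → (32.03,78.65) → (32.50,83.68) → (32.54,87.23) → (32.17,89.29) → (31.38,89.87) → (30.17,88.97) → (28.55,86.59) → (26.50,82.72)

[6] `<circle>` circle, #ff00ff→score S511 F1889: (83.17,16.05) → (82.38,20.03) → (80.13,23.40) → (76.76,25.65) → (72.78,26.44) → (68.80,25.65) → (65.43,23.40) → (63.18,20.03) → (62.39,16.05) → (63.18,12.07) → (65.43,8.70) → (68.80,6.45) → (72.78,5.66) → (76.76,6.45) → (80.13,8.70) → (82.38,12.07) → (83.17,16.05) (closed)

; Generated by LaserGRBL
G21
G90
G0 X35.10 Y69.78
M3 S511
G1 X39.65 Y66.05 F1889
G1 X42.95 Y63.55
G1 X44.99 Y62.28
G1 X45.77 Y62.24
G1 X45.29 Y63.42
G1 X43.56 Y65.84
G1 X40.57 Y69.48
G1 X36.33 Y74.35
M5
G0 X5.09 Y49.91
M3 S190
G1 X11.45 Y73.08 F4498
G1 X34.69 Y79.15
G1 X51.57 Y62.07
G1 X45.21 Y38.90
G1 X21.97 Y32.83
G1 X5.09 Y49.91
M5
G0 X74.72 Y56.73
M3 S190
G1 X84.80 Y46.27 F4498
G1 X80.78 Y32.30
G1 X66.68 Y28.81
G1 X56.60 Y39.27
G1 X60.62 Y53.24
G1 X74.72 Y56.73
M5
G0 X37.09 Y39.63
M3 S190
G1 X51.16 Y109.41 F4498
G1 X27.09 Y26.54
G1 X37.09 Y39.63
M5
G0 X31.15 Y72.13
M3 S190
G1 X32.03 Y78.65 F4498
G1 X32.50 Y83.68
G1 X32.54 Y87.23
G1 X32.17 Y89.29
G1 X31.38 Y89.87
G1 X30.17 Y88.97
G1 X28.55 Y86.59
G1 X26.50 Y82.72
M5
G0 X83.17 Y16.05
M3 S511
G1 X82.38 Y20.03 F1889
G1 X80.13 Y23.40
G1 X76.76 Y25.65
G1 X72.78 Y26.44
G1 X68.80 Y25.65
G1 X65.43 Y23.40
G1 X63.18 Y20.03
G1 X62.39 Y16.05
G1 X63.18 Y12.07
G1 X65.43 Y8.70
G1 X68.80 Y6.45
G1 X72.78 Y5.66
G1 X76.76 Y6.45
G1 X80.13 Y8.70
G1 X82.38 Y12.07
G1 X83.17 Y16.05
M5
G0 X0.00 Y0.00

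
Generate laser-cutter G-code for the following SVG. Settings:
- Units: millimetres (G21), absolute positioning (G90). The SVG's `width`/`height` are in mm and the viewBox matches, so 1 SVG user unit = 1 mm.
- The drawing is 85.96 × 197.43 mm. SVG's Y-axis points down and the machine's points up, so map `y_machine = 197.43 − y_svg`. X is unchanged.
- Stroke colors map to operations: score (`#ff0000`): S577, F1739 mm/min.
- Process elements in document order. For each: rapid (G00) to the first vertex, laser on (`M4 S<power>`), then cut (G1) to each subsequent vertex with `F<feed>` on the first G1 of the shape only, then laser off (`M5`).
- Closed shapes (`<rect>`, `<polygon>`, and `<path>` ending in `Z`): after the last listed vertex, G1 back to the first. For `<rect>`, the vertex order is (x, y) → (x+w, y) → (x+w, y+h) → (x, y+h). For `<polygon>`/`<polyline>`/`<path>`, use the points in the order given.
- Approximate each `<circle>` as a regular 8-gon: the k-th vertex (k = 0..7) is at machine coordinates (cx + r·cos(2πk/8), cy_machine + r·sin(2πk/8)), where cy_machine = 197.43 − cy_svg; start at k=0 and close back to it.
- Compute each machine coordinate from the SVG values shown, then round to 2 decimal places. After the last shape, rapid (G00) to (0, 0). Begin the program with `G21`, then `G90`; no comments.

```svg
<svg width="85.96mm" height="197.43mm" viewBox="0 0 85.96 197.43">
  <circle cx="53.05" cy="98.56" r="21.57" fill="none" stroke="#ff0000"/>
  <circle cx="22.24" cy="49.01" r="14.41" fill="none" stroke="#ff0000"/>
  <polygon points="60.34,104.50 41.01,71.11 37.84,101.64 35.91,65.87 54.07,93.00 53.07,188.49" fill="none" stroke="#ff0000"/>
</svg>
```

viewBox `0 0 85.96 197.43` with mm width/height → 1 unit = 1 mm. Flip: y_m = 197.43 − y_svg.

**Shape 1** — `<circle>` circle, stroke `#ff0000` → score (S577, F1739). Machine vertices: (74.62,98.87) → (68.30,114.12) → (53.05,120.44) → (37.80,114.12) → (31.48,98.87) → (37.80,83.62) → (53.05,77.30) → (68.30,83.62) → (74.62,98.87). Closed: final G1 returns to the first vertex.

**Shape 2** — `<circle>` circle, stroke `#ff0000` → score (S577, F1739). Machine vertices: (36.65,148.42) → (32.43,158.61) → (22.24,162.83) → (12.05,158.61) → (7.83,148.42) → (12.05,138.23) → (22.24,134.01) → (32.43,138.23) → (36.65,148.42). Closed: final G1 returns to the first vertex.

**Shape 3** — `<polygon>` closed polygon, stroke `#ff0000` → score (S577, F1739). Machine vertices: (60.34,92.93) → (41.01,126.32) → (37.84,95.79) → (35.91,131.56) → (54.07,104.43) → (53.07,8.94) → (60.34,92.93). Closed: final G1 returns to the first vertex.

G21
G90
G00 X74.62 Y98.87
M4 S577
G1 X68.30 Y114.12 F1739
G1 X53.05 Y120.44
G1 X37.80 Y114.12
G1 X31.48 Y98.87
G1 X37.80 Y83.62
G1 X53.05 Y77.30
G1 X68.30 Y83.62
G1 X74.62 Y98.87
M5
G00 X36.65 Y148.42
M4 S577
G1 X32.43 Y158.61 F1739
G1 X22.24 Y162.83
G1 X12.05 Y158.61
G1 X7.83 Y148.42
G1 X12.05 Y138.23
G1 X22.24 Y134.01
G1 X32.43 Y138.23
G1 X36.65 Y148.42
M5
G00 X60.34 Y92.93
M4 S577
G1 X41.01 Y126.32 F1739
G1 X37.84 Y95.79
G1 X35.91 Y131.56
G1 X54.07 Y104.43
G1 X53.07 Y8.94
G1 X60.34 Y92.93
M5
G00 X0.00 Y0.00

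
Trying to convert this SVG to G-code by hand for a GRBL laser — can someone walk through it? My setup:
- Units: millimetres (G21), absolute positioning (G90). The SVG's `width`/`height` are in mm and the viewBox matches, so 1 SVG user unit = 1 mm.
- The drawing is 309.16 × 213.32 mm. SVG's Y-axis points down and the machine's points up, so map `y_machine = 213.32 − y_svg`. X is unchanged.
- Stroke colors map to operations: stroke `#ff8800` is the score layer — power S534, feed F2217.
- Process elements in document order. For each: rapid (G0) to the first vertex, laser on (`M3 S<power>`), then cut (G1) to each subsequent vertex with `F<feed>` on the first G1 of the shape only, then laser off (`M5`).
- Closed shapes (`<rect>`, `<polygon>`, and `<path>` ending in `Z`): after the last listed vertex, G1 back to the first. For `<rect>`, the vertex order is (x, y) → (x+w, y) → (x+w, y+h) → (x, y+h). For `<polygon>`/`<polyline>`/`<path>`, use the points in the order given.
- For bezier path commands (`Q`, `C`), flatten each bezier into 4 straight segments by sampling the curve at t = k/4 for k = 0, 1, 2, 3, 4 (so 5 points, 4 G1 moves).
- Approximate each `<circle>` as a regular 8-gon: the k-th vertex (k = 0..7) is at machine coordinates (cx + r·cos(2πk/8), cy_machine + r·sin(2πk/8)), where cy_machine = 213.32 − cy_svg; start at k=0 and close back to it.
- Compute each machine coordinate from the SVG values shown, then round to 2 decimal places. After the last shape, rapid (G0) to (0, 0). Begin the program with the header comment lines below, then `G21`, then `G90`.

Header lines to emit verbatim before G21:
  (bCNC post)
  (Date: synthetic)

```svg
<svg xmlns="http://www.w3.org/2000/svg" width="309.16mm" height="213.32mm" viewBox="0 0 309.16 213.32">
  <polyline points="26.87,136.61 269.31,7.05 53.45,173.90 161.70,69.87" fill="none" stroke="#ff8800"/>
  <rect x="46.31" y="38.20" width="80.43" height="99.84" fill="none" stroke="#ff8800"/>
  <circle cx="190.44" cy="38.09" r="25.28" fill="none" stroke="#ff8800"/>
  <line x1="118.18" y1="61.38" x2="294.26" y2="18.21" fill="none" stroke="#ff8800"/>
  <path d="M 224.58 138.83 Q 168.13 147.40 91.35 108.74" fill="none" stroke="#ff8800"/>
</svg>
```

(bCNC post)
(Date: synthetic)
G21
G90
G0 X26.87 Y76.71
M3 S534
G1 X269.31 Y206.27 F2217
G1 X53.45 Y39.42
G1 X161.70 Y143.45
M5
G0 X46.31 Y175.12
M3 S534
G1 X126.74 Y175.12 F2217
G1 X126.74 Y75.28
G1 X46.31 Y75.28
G1 X46.31 Y175.12
M5
G0 X215.72 Y175.23
M3 S534
G1 X208.32 Y193.11 F2217
G1 X190.44 Y200.51
G1 X172.56 Y193.11
G1 X165.16 Y175.23
G1 X172.56 Y157.35
G1 X190.44 Y149.95
G1 X208.32 Y157.35
G1 X215.72 Y175.23
M5
G0 X118.18 Y151.94
M3 S534
G1 X294.26 Y195.11 F2217
M5
G0 X224.58 Y74.49
M3 S534
G1 X195.08 Y73.16 F2217
G1 X163.05 Y77.73
G1 X128.47 Y88.20
G1 X91.35 Y104.58
M5
G0 X0.00 Y0.00

viewBox `0 0 309.16 213.32` with mm width/height → 1 unit = 1 mm. Flip: y_m = 213.32 − y_svg.

**Shape 1** — `<polyline>` open polyline, stroke `#ff8800` → score (S534, F2217). Machine vertices: (26.87,76.71) → (269.31,206.27) → (53.45,39.42) → (161.70,143.45). Open path.

**Shape 2** — `<rect>` rectangle, stroke `#ff8800` → score (S534, F2217). Machine vertices: (46.31,175.12) → (126.74,175.12) → (126.74,75.28) → (46.31,75.28) → (46.31,175.12). Closed: final G1 returns to the first vertex.

**Shape 3** — `<circle>` circle, stroke `#ff8800` → score (S534, F2217). Machine vertices: (215.72,175.23) → (208.32,193.11) → (190.44,200.51) → (172.56,193.11) → (165.16,175.23) → (172.56,157.35) → (190.44,149.95) → (208.32,157.35) → (215.72,175.23). Closed: final G1 returns to the first vertex.

**Shape 4** — `<line>` line segment, stroke `#ff8800` → score (S534, F2217). Machine vertices: (118.18,151.94) → (294.26,195.11). Open path.

**Shape 5** — `<path>` quadratic bezier, stroke `#ff8800` → score (S534, F2217). Control points (SVG): P0=(224.58,138.83), P1=(168.13,147.40), P2=(91.35,108.74); sampled at t=k/4. Machine vertices: (224.58,74.49) → (195.08,73.16) → (163.05,77.73) → (128.47,88.20) → (91.35,104.58). Open path.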